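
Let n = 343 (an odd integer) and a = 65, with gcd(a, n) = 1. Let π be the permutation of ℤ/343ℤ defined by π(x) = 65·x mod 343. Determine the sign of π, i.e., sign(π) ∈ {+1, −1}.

Start at x=60: 60 → 127 → 23 → 123 → 106 → 30 → 235 → … (one orbit).
Decompose π into cycles: lengths [147, 147, 21, 21, 3, 3, 1] (7 cycles, including the fixed point 0).
Σ(ℓ_i−1) = 343−7 = 336; sign = (−1)^336 = +1.

+1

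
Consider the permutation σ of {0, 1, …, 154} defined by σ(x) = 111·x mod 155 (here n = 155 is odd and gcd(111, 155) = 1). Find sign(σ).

+1

Start at x=71: 71 → 131 → 126 → 36 → 121 → 101 → 51 → … (one orbit).
The orbit structure of x ↦ 111x mod 155: 15 orbits of sizes [15, 15, 15, 15, 15, 15, 15, 15, 15, 15, 1, 1, 1, 1, 1].
15 cycles on 155: each ℓ→(−1)^(ℓ−1), product (−1)^140 = +1.
(111|155)_J = +1 (Zolotarev's lemma cross-check).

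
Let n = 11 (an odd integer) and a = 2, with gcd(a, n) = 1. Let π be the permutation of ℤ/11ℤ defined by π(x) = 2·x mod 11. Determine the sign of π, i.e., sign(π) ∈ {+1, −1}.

Start at x=5: 5 → 10 → 9 → 7 → 3 → 6 → 1 → … (one orbit).
2 cycles of lengths [10, 1].
11 − 2 = 9 transpositions; sign(π) = (−1)^9 = -1.
Zolotarev: (2|11) = -1, matching the cycle-count sign.

-1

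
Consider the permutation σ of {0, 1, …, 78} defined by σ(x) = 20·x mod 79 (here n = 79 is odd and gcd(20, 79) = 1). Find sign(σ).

Start at x=64: 64 → 16 → 4 → 1 → 20 → 5 → 21 → … (one orbit).
π_20 has 3 disjoint cycles with lengths [39, 39, 1] on {0,…,78}.
With 3 cycles on 79 points, sign = (−1)^{79−3} = +1.
Via Zolotarev, sign(π_{20}) = (20|79) = +1.

+1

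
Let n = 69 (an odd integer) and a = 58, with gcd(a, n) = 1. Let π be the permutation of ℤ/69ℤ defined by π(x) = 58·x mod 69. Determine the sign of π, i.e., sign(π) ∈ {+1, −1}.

Start at x=13: 13 → 64 → 55 → 16 → 31 → 4 → 25 → … (one orbit).
Decompose π into cycles: lengths [11, 11, 11, 11, 11, 11, 1, 1, 1] (9 cycles, including the fixed point 0).
sign(π) = (−1)^{n − #cycles} = (−1)^{69−9} = (−1)^60 = +1.
Via Zolotarev, sign(π_{58}) = (58|69) = +1.

+1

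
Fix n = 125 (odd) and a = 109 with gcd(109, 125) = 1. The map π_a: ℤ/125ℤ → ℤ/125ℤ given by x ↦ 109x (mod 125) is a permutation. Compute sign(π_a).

Trace 49: π^k(49) = [49, 91, 44, 46, 14, 26, 84] for k=0..6.
Decompose π into cycles: lengths [50, 50, 10, 10, 2, 2, 1] (7 cycles, including the fixed point 0).
Σ(ℓ_i−1) = 125−7 = 118; sign = (−1)^118 = +1.

+1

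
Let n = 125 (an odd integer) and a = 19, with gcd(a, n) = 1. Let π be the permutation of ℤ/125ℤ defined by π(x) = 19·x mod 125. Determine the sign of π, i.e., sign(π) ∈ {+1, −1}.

+1

Start at x=14: 14 → 16 → 54 → 26 → 119 → 11 → 84 → … (one orbit).
Decompose π into cycles: lengths [50, 50, 10, 10, 2, 2, 1] (7 cycles, including the fixed point 0).
n − c = 125 − 7 = 118; sign = (−1)^118 = +1.
Check: (19/125) = +1 by Zolotarev.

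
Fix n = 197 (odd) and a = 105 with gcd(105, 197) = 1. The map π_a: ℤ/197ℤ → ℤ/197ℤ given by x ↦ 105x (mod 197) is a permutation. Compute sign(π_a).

+1

Orbit of 85 under x↦105x: [85, 60, 193, 171, 28, 182, 1]… (length divides ord_197(105)).
The orbit structure of x ↦ 105x mod 197: 5 orbits of sizes [49, 49, 49, 49, 1].
5 cycles on 197: each ℓ→(−1)^(ℓ−1), product (−1)^192 = +1.
(105|197)_J = +1 (Zolotarev's lemma cross-check).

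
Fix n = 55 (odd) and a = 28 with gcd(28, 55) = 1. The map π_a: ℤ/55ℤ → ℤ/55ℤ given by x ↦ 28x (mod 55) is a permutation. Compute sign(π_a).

+1

Orbit of 14 under x↦28x: [14, 7, 31, 43, 49, 52, 26]… (length divides ord_55(28)).
The orbit structure of x ↦ 28x mod 55: 5 orbits of sizes [20, 20, 10, 4, 1].
sign(π) = (−1)^{n − #cycles} = (−1)^{55−5} = (−1)^50 = +1.
The Jacobi symbol (28|55) = +1 (Zolotarev) agrees.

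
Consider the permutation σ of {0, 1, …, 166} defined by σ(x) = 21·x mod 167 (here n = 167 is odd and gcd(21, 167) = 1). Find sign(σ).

Start at x=97: 97 → 33 → 25 → 24 → 3 → 63 → 154 → … (one orbit).
Cycle lengths of π_21 on ℤ/167ℤ: [83, 83, 1]; 3 cycles in total.
With 3 cycles on 167 points, sign = (−1)^{167−3} = +1.

+1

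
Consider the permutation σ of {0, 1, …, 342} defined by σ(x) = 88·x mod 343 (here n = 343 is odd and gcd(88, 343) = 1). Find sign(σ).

+1

Start at x=263: 263 → 163 → 281 → 32 → 72 → 162 → 193 → … (one orbit).
7 cycles of lengths [147, 147, 21, 21, 3, 3, 1].
Σ(ℓ_i−1) = 343−7 = 336; sign = (−1)^336 = +1.
The Jacobi symbol (88|343) = +1 (Zolotarev) agrees.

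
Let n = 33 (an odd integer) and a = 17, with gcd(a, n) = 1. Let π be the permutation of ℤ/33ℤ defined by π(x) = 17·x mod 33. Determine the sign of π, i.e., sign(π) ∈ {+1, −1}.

Trace 8: π^k(8) = [8, 4, 2, 1, 17, 25, 29] for k=0..6.
Decompose π into cycles: lengths [10, 10, 10, 2, 1] (5 cycles, including the fixed point 0).
Σ(ℓ_i−1) = 33−5 = 28; sign = (−1)^28 = +1.

+1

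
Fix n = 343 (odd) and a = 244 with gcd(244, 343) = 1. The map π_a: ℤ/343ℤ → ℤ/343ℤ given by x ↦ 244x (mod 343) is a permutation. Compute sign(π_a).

Start at x=246: 246 → 342 → 99 → 146 → 295 → 293 → 148 → … (one orbit).
The orbit structure of x ↦ 244x mod 343: 46 orbits of sizes [14, 14, 14, 14, 14, 14, 14, 14, 14, 14, 14, 14, 14, 14, 14, 14, 14, 14, 14, 14, 14, 2, 2, 2, 2, 2, 2, 2, 2, 2, 2, 2, 2, 2, 2, 2, 2, 2, 2, 2, 2, 2, 2, 2, 2, 1].
n − c = 343 − 46 = 297; sign = (−1)^297 = -1.

-1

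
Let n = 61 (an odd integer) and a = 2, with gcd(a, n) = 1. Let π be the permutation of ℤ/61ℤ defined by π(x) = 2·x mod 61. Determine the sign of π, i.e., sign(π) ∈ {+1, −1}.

Trace 32: π^k(32) = [32, 3, 6, 12, 24, 48, 35] for k=0..6.
The orbit structure of x ↦ 2x mod 61: 2 orbits of sizes [60, 1].
With 2 cycles on 61 points, sign = (−1)^{61−2} = -1.

-1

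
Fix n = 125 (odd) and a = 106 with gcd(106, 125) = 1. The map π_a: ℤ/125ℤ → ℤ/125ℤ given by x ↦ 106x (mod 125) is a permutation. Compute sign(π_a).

+1

Trace 76: π^k(76) = [76, 56, 61, 91, 21, 101, 81] for k=0..6.
The orbit structure of x ↦ 106x mod 125: 13 orbits of sizes [25, 25, 25, 25, 5, 5, 5, 5, 1, 1, 1, 1, 1].
sign(π) = (−1)^{n − #cycles} = (−1)^{125−13} = (−1)^112 = +1.
Zolotarev: (106|125) = +1, matching the cycle-count sign.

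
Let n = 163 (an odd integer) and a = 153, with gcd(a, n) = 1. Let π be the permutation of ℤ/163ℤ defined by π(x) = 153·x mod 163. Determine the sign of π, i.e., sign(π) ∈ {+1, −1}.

-1

Orbit of 37 under x↦153x: [37, 119, 114, 1, 153, 100, 141]… (length divides ord_163(153)).
Decompose π into cycles: lengths [162, 1] (2 cycles, including the fixed point 0).
n − c = 163 − 2 = 161; sign = (−1)^161 = -1.
(153|163)_J = -1 (Zolotarev's lemma cross-check).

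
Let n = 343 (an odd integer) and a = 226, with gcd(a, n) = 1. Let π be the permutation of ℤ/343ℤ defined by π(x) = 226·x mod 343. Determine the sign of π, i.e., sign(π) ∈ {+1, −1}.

+1

Trace 116: π^k(116) = [116, 148, 177, 214, 1, 226, 312] for k=0..6.
π_226 has 31 disjoint cycles with lengths [21, 21, 21, 21, 21, 21, 21, 21, 21, 21, 21, 21, 21, 21, 3, 3, 3, 3, 3, 3, 3, 3, 3, 3, 3, 3, 3, 3, 3, 3, 1] on {0,…,342}.
sign(π) = (−1)^{n − #cycles} = (−1)^{343−31} = (−1)^312 = +1.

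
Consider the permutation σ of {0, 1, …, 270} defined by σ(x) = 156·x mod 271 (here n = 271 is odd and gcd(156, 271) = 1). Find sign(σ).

Trace 242: π^k(242) = [242, 83, 211, 125, 259, 25, 106] for k=0..6.
Cycle type of π: 27×10 + 1; total 11 cycles.
Σ(ℓ_i−1) = 271−11 = 260; sign = (−1)^260 = +1.

+1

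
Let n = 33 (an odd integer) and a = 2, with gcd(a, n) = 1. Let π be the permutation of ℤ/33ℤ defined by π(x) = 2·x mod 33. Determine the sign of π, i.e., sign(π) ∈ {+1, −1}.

Trace 29: π^k(29) = [29, 25, 17, 1, 2, 4, 8] for k=0..6.
5 cycles of lengths [10, 10, 10, 2, 1].
sign(π) = (−1)^{n − #cycles} = (−1)^{33−5} = (−1)^28 = +1.
Zolotarev: (2|33) = +1, matching the cycle-count sign.

+1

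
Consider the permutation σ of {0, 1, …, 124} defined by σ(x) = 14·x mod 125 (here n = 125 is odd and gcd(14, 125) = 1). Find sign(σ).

+1

Trace 76: π^k(76) = [76, 64, 21, 44, 116, 124, 111] for k=0..6.
7 cycles of lengths [50, 50, 10, 10, 2, 2, 1].
7 cycles on 125: each ℓ→(−1)^(ℓ−1), product (−1)^118 = +1.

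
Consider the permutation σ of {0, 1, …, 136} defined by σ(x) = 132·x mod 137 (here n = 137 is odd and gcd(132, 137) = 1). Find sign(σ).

Orbit of 34 under x↦132x: [34, 104, 28, 134, 15, 62, 101]… (length divides ord_137(132)).
2 cycles of lengths [136, 1].
With 2 cycles on 137 points, sign = (−1)^{137−2} = -1.
(132|137)_J = -1 (Zolotarev's lemma cross-check).

-1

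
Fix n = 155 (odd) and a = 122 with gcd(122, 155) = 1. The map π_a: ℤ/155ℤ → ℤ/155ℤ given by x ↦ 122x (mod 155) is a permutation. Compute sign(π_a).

+1

Orbit of 101 under x↦122x: [101, 77, 94, 153, 66, 147, 109]… (length divides ord_155(122)).
π_122 has 11 disjoint cycles with lengths [20, 20, 20, 20, 20, 20, 10, 10, 10, 4, 1] on {0,…,154}.
With 11 cycles on 155 points, sign = (−1)^{155−11} = +1.
Via Zolotarev, sign(π_{122}) = (122|155) = +1.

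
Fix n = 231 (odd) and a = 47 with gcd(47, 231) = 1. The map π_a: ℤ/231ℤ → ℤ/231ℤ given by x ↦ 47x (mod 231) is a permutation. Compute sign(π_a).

Trace 20: π^k(20) = [20, 16, 59, 1, 47, 130, 104] for k=0..6.
The orbit structure of x ↦ 47x mod 231: 15 orbits of sizes [30, 30, 30, 30, 30, 30, 10, 10, 6, 6, 6, 5, 5, 2, 1].
15 cycles on 231: each ℓ→(−1)^(ℓ−1), product (−1)^216 = +1.
Via Zolotarev, sign(π_{47}) = (47|231) = +1.

+1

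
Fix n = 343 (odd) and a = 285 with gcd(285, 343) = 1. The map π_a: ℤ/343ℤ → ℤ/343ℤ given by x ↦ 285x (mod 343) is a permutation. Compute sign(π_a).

-1

Trace 124: π^k(124) = [124, 11, 48, 303, 262, 239, 201] for k=0..6.
The orbit structure of x ↦ 285x mod 343: 4 orbits of sizes [294, 42, 6, 1].
With 4 cycles on 343 points, sign = (−1)^{343−4} = -1.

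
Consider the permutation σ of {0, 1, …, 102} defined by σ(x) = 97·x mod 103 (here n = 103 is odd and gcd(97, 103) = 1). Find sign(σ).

+1

Trace 25: π^k(25) = [25, 56, 76, 59, 58, 64, 28] for k=0..6.
Cycle type of π: 51×2 + 1; total 3 cycles.
Σ(ℓ_i−1) = 103−3 = 100; sign = (−1)^100 = +1.
Via Zolotarev, sign(π_{97}) = (97|103) = +1.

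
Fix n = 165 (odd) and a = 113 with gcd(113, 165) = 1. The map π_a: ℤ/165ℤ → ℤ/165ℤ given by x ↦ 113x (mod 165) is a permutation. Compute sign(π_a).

+1

Start at x=38: 38 → 4 → 122 → 91 → 53 → 49 → 92 → … (one orbit).
π_113 has 15 disjoint cycles with lengths [20, 20, 20, 20, 20, 20, 10, 10, 5, 5, 4, 4, 4, 2, 1] on {0,…,164}.
165 − 15 = 150 transpositions; sign(π) = (−1)^150 = +1.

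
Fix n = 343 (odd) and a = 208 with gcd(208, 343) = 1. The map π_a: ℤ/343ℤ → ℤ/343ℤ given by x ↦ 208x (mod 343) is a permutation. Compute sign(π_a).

Trace 85: π^k(85) = [85, 187, 137, 27, 128, 213, 57] for k=0..6.
Cycle type of π: 294 + 42 + 6 + 1; total 4 cycles.
sign(π) = (−1)^{n − #cycles} = (−1)^{343−4} = (−1)^339 = -1.
(208|343)_J = -1 (Zolotarev's lemma cross-check).

-1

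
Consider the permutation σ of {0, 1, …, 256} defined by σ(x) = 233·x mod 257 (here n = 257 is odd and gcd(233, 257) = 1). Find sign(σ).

-1

Start at x=10: 10 → 17 → 106 → 26 → 147 → 70 → 119 → … (one orbit).
2 cycles of lengths [256, 1].
257 − 2 = 255 transpositions; sign(π) = (−1)^255 = -1.
The Jacobi symbol (233|257) = -1 (Zolotarev) agrees.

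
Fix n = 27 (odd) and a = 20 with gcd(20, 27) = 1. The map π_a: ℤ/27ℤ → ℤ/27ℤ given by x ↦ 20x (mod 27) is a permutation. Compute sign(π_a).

-1

Orbit of 20 under x↦20x: [20, 22, 8, 25, 14, 10, 11]… (length divides ord_27(20)).
π_20 has 4 disjoint cycles with lengths [18, 6, 2, 1] on {0,…,26}.
sign(π) = (−1)^{n − #cycles} = (−1)^{27−4} = (−1)^23 = -1.
Via Zolotarev, sign(π_{20}) = (20|27) = -1.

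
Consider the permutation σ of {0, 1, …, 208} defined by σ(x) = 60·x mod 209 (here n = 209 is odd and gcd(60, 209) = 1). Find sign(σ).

-1

Orbit of 58 under x↦60x: [58, 136, 9, 122, 5, 91, 26]… (length divides ord_209(60)).
Cycle lengths of π_60 on ℤ/209ℤ: [90, 90, 18, 5, 5, 1]; 6 cycles in total.
sign(π) = (−1)^{n − #cycles} = (−1)^{209−6} = (−1)^203 = -1.
Check: (60/209) = -1 by Zolotarev.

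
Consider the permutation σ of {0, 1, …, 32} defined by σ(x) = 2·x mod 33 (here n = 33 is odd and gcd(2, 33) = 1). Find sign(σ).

+1

Trace 16: π^k(16) = [16, 32, 31, 29, 25, 17, 1] for k=0..6.
Cycle type of π: 10×3 + 2 + 1; total 5 cycles.
sign(π) = (−1)^{n − #cycles} = (−1)^{33−5} = (−1)^28 = +1.
Zolotarev: (2|33) = +1, matching the cycle-count sign.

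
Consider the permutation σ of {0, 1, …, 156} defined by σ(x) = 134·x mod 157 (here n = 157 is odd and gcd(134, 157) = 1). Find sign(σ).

Orbit of 98 under x↦134x: [98, 101, 32, 49, 129, 16, 103]… (length divides ord_157(134)).
Decompose π into cycles: lengths [52, 52, 52, 1] (4 cycles, including the fixed point 0).
Σ(ℓ_i−1) = 157−4 = 153; sign = (−1)^153 = -1.

-1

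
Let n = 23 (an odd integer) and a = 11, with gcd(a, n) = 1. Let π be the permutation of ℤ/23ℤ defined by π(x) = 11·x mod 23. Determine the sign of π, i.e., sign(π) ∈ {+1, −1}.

Trace 9: π^k(9) = [9, 7, 8, 19, 2, 22, 12] for k=0..6.
Cycle type of π: 22 + 1; total 2 cycles.
With 2 cycles on 23 points, sign = (−1)^{23−2} = -1.
Via Zolotarev, sign(π_{11}) = (11|23) = -1.

-1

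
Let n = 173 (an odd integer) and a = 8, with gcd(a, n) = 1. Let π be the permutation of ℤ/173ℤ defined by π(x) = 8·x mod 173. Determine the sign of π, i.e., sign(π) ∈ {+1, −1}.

Orbit of 11 under x↦8x: [11, 88, 12, 96, 76, 89, 20]… (length divides ord_173(8)).
2 cycles of lengths [172, 1].
173 − 2 = 171 transpositions; sign(π) = (−1)^171 = -1.

-1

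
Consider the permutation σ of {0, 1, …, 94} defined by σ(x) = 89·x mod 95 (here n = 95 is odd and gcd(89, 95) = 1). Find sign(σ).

Start at x=29: 29 → 16 → 94 → 6 → 59 → 26 → 34 → … (one orbit).
8 cycles of lengths [18, 18, 18, 18, 18, 2, 2, 1].
8 cycles on 95: each ℓ→(−1)^(ℓ−1), product (−1)^87 = -1.
Zolotarev: (89|95) = -1, matching the cycle-count sign.

-1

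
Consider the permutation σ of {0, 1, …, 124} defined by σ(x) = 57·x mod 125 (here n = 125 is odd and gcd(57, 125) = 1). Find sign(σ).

Orbit of 68 under x↦57x: [68, 1, 57, 124]… (length divides ord_125(57)).
π_57 has 32 disjoint cycles with lengths [4, 4, 4, 4, 4, 4, 4, 4, 4, 4, 4, 4, 4, 4, 4, 4, 4, 4, 4, 4, 4, 4, 4, 4, 4, 4, 4, 4, 4, 4, 4, 1] on {0,…,124}.
125 − 32 = 93 transpositions; sign(π) = (−1)^93 = -1.
Via Zolotarev, sign(π_{57}) = (57|125) = -1.

-1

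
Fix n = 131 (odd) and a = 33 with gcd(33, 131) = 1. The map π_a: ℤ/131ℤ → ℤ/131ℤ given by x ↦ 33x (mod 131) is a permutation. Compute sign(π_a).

Orbit of 13 under x↦33x: [13, 36, 9, 35, 107, 125, 64]… (length divides ord_131(33)).
Cycle lengths of π_33 on ℤ/131ℤ: [65, 65, 1]; 3 cycles in total.
n − c = 131 − 3 = 128; sign = (−1)^128 = +1.

+1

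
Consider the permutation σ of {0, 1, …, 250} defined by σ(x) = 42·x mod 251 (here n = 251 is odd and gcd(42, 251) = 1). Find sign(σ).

Start at x=202: 202 → 201 → 159 → 152 → 109 → 60 → 10 → … (one orbit).
π_42 has 2 disjoint cycles with lengths [250, 1] on {0,…,250}.
2 cycles on 251: each ℓ→(−1)^(ℓ−1), product (−1)^249 = -1.
Via Zolotarev, sign(π_{42}) = (42|251) = -1.

-1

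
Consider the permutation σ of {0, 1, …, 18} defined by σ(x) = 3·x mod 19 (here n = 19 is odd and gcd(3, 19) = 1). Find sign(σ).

-1

Orbit of 13 under x↦3x: [13, 1, 3, 9, 8, 5, 15]… (length divides ord_19(3)).
π_3 has 2 disjoint cycles with lengths [18, 1] on {0,…,18}.
2 cycles on 19: each ℓ→(−1)^(ℓ−1), product (−1)^17 = -1.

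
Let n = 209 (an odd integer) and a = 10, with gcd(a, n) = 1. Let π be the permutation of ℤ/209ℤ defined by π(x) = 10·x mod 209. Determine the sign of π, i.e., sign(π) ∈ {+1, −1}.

Orbit of 188 under x↦10x: [188, 208, 199, 109, 45, 32, 111]… (length divides ord_209(10)).
Cycle lengths of π_10 on ℤ/209ℤ: [18, 18, 18, 18, 18, 18, 18, 18, 18, 18, 18, 2, 2, 2, 2, 2, 1]; 17 cycles in total.
sign(π) = (−1)^{n − #cycles} = (−1)^{209−17} = (−1)^192 = +1.

+1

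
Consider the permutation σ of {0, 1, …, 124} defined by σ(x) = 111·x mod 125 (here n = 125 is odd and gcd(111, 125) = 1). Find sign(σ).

Trace 81: π^k(81) = [81, 116, 1, 111, 71, 6, 41] for k=0..6.
Cycle type of π: 25×4 + 5×4 + 1×5; total 13 cycles.
sign(π) = (−1)^{n − #cycles} = (−1)^{125−13} = (−1)^112 = +1.
(111|125)_J = +1 (Zolotarev's lemma cross-check).

+1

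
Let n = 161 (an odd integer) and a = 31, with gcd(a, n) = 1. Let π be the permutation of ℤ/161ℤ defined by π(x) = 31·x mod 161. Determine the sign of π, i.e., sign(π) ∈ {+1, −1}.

Trace 58: π^k(58) = [58, 27, 32, 26, 1, 31, 156] for k=0..6.
π_31 has 6 disjoint cycles with lengths [66, 66, 11, 11, 6, 1] on {0,…,160}.
n − c = 161 − 6 = 155; sign = (−1)^155 = -1.
Zolotarev: (31|161) = -1, matching the cycle-count sign.

-1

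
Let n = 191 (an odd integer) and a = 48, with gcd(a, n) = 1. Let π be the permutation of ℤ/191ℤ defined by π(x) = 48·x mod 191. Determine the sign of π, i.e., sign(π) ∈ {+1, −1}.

+1

Orbit of 118 under x↦48x: [118, 125, 79, 163, 184, 46, 107]… (length divides ord_191(48)).
3 cycles of lengths [95, 95, 1].
191 − 3 = 188 transpositions; sign(π) = (−1)^188 = +1.
Via Zolotarev, sign(π_{48}) = (48|191) = +1.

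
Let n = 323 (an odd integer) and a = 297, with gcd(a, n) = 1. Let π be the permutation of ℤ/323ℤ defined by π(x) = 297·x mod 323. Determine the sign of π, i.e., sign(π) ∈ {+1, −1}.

-1

Start at x=297: 297 → 30 → 189 → 254 → 179 → 191 → 202 → … (one orbit).
Decompose π into cycles: lengths [24, 24, 24, 24, 24, 24, 24, 24, 24, 24, 24, 24, 8, 8, 6, 6, 6, 1] (18 cycles, including the fixed point 0).
sign(π) = (−1)^{n − #cycles} = (−1)^{323−18} = (−1)^305 = -1.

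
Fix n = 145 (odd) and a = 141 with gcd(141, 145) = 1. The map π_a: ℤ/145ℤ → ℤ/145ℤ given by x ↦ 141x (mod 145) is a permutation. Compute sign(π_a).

Trace 1: π^k(1) = [1, 141, 16, 81, 111, 136, 36] for k=0..6.
π_141 has 25 disjoint cycles with lengths [7, 7, 7, 7, 7, 7, 7, 7, 7, 7, 7, 7, 7, 7, 7, 7, 7, 7, 7, 7, 1, 1, 1, 1, 1] on {0,…,144}.
sign(π) = (−1)^{n − #cycles} = (−1)^{145−25} = (−1)^120 = +1.
The Jacobi symbol (141|145) = +1 (Zolotarev) agrees.

+1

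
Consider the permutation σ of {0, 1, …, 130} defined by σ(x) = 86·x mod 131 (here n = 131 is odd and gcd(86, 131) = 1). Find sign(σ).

-1

Trace 19: π^k(19) = [19, 62, 92, 52, 18, 107, 32] for k=0..6.
Cycle lengths of π_86 on ℤ/131ℤ: [26, 26, 26, 26, 26, 1]; 6 cycles in total.
Σ(ℓ_i−1) = 131−6 = 125; sign = (−1)^125 = -1.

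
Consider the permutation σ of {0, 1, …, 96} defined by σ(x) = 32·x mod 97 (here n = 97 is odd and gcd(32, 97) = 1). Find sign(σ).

Orbit of 88 under x↦32x: [88, 3, 96, 65, 43, 18, 91]… (length divides ord_97(32)).
Decompose π into cycles: lengths [48, 48, 1] (3 cycles, including the fixed point 0).
97 − 3 = 94 transpositions; sign(π) = (−1)^94 = +1.

+1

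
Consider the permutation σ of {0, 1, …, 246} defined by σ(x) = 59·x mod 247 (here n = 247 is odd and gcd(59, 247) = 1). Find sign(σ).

Orbit of 98 under x↦59x: [98, 101, 31, 100, 219, 77, 97]… (length divides ord_247(59)).
Cycle type of π: 36×6 + 18 + 12 + 1; total 9 cycles.
n − c = 247 − 9 = 238; sign = (−1)^238 = +1.
Zolotarev: (59|247) = +1, matching the cycle-count sign.

+1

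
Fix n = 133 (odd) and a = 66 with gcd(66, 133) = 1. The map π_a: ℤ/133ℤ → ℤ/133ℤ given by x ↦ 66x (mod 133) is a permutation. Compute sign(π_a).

Start at x=123: 123 → 5 → 64 → 101 → 16 → 125 → 4 → … (one orbit).
The orbit structure of x ↦ 66x mod 133: 10 orbits of sizes [18, 18, 18, 18, 18, 18, 9, 9, 6, 1].
133 − 10 = 123 transpositions; sign(π) = (−1)^123 = -1.
Zolotarev: (66|133) = -1, matching the cycle-count sign.

-1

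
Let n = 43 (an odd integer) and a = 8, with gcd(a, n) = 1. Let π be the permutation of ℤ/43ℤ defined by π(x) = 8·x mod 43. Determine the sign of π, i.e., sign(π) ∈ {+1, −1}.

-1

Start at x=35: 35 → 22 → 4 → 32 → 41 → 27 → 1 → … (one orbit).
π_8 has 4 disjoint cycles with lengths [14, 14, 14, 1] on {0,…,42}.
Σ(ℓ_i−1) = 43−4 = 39; sign = (−1)^39 = -1.
The Jacobi symbol (8|43) = -1 (Zolotarev) agrees.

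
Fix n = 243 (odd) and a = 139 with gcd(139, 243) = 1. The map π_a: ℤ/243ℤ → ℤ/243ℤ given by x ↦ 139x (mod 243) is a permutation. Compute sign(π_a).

+1

Trace 205: π^k(205) = [205, 64, 148, 160, 127, 157, 196] for k=0..6.
Cycle lengths of π_139 on ℤ/243ℤ: [81, 81, 27, 27, 9, 9, 3, 3, 1, 1, 1]; 11 cycles in total.
sign(π) = (−1)^{n − #cycles} = (−1)^{243−11} = (−1)^232 = +1.
The Jacobi symbol (139|243) = +1 (Zolotarev) agrees.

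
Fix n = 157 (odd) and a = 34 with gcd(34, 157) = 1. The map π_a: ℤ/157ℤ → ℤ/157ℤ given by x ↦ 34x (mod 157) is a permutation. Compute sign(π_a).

-1

Start at x=124: 124 → 134 → 3 → 102 → 14 → 5 → 13 → … (one orbit).
The orbit structure of x ↦ 34x mod 157: 2 orbits of sizes [156, 1].
n − c = 157 − 2 = 155; sign = (−1)^155 = -1.
(34|157)_J = -1 (Zolotarev's lemma cross-check).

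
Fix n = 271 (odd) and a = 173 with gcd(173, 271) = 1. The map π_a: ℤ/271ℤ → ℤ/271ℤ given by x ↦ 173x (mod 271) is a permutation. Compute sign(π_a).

Start at x=24: 24 → 87 → 146 → 55 → 30 → 41 → 47 → … (one orbit).
Cycle lengths of π_173 on ℤ/271ℤ: [90, 90, 90, 1]; 4 cycles in total.
With 4 cycles on 271 points, sign = (−1)^{271−4} = -1.
Check: (173/271) = -1 by Zolotarev.

-1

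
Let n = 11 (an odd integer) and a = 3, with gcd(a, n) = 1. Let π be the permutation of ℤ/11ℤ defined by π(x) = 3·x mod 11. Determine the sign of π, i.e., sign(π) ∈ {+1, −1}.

Orbit of 5 under x↦3x: [5, 4, 1, 3, 9]… (length divides ord_11(3)).
The orbit structure of x ↦ 3x mod 11: 3 orbits of sizes [5, 5, 1].
With 3 cycles on 11 points, sign = (−1)^{11−3} = +1.
The Jacobi symbol (3|11) = +1 (Zolotarev) agrees.

+1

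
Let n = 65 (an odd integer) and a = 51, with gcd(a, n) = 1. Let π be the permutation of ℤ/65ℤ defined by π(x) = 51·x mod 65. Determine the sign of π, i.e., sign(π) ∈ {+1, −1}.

Trace 51: π^k(51) = [51, 1] for k=0..1.
Decompose π into cycles: lengths [2, 2, 2, 2, 2, 2, 2, 2, 2, 2, 2, 2, 2, 2, 2, 2, 2, 2, 2, 2, 2, 2, 2, 2, 2, 2, 2, 2, 2, 2, 1, 1, 1, 1, 1] (35 cycles, including the fixed point 0).
65 − 35 = 30 transpositions; sign(π) = (−1)^30 = +1.
Zolotarev: (51|65) = +1, matching the cycle-count sign.

+1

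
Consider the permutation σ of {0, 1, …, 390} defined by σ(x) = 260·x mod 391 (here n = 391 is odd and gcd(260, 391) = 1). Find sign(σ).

+1

Start at x=13: 13 → 252 → 223 → 112 → 186 → 267 → 213 → … (one orbit).
5 cycles of lengths [176, 176, 22, 16, 1].
5 cycles on 391: each ℓ→(−1)^(ℓ−1), product (−1)^386 = +1.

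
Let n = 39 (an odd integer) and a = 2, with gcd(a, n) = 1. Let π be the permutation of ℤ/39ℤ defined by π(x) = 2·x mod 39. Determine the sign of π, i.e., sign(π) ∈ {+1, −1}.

Start at x=32: 32 → 25 → 11 → 22 → 5 → 10 → 20 → … (one orbit).
Cycle lengths of π_2 on ℤ/39ℤ: [12, 12, 12, 2, 1]; 5 cycles in total.
5 cycles on 39: each ℓ→(−1)^(ℓ−1), product (−1)^34 = +1.

+1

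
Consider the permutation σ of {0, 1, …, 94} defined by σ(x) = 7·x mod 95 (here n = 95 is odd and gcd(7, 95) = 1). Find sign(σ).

-1

Trace 26: π^k(26) = [26, 87, 39, 83, 11, 77, 64] for k=0..6.
The orbit structure of x ↦ 7x mod 95: 14 orbits of sizes [12, 12, 12, 12, 12, 12, 4, 3, 3, 3, 3, 3, 3, 1].
n − c = 95 − 14 = 81; sign = (−1)^81 = -1.
Zolotarev: (7|95) = -1, matching the cycle-count sign.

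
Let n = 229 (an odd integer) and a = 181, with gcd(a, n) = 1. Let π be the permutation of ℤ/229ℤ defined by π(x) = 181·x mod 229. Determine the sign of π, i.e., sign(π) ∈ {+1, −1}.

+1

Orbit of 215 under x↦181x: [215, 214, 33, 19, 4, 37, 56]… (length divides ord_229(181)).
Cycle type of π: 114×2 + 1; total 3 cycles.
3 cycles on 229: each ℓ→(−1)^(ℓ−1), product (−1)^226 = +1.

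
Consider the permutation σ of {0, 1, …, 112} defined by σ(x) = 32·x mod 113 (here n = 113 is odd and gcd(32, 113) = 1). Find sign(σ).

Start at x=106: 106 → 2 → 64 → 14 → 109 → 98 → 85 → … (one orbit).
The orbit structure of x ↦ 32x mod 113: 5 orbits of sizes [28, 28, 28, 28, 1].
113 − 5 = 108 transpositions; sign(π) = (−1)^108 = +1.

+1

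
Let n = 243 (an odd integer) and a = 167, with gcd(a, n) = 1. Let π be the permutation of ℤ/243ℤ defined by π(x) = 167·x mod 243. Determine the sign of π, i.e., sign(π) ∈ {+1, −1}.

Start at x=238: 238 → 137 → 37 → 104 → 115 → 8 → 121 → … (one orbit).
Cycle type of π: 162 + 54 + 18 + 6 + 2 + 1; total 6 cycles.
With 6 cycles on 243 points, sign = (−1)^{243−6} = -1.

-1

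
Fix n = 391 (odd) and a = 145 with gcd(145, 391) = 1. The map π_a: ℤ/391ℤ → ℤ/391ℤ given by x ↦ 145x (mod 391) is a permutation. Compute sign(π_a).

-1

Start at x=168: 168 → 118 → 297 → 55 → 155 → 188 → 281 → … (one orbit).
Cycle lengths of π_145 on ℤ/391ℤ: [88, 88, 88, 88, 22, 8, 8, 1]; 8 cycles in total.
391 − 8 = 383 transpositions; sign(π) = (−1)^383 = -1.
The Jacobi symbol (145|391) = -1 (Zolotarev) agrees.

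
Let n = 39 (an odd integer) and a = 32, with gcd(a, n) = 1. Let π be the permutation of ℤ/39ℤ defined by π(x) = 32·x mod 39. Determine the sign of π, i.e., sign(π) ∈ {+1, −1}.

Start at x=22: 22 → 2 → 25 → 20 → 16 → 5 → 4 → … (one orbit).
The orbit structure of x ↦ 32x mod 39: 5 orbits of sizes [12, 12, 12, 2, 1].
Σ(ℓ_i−1) = 39−5 = 34; sign = (−1)^34 = +1.

+1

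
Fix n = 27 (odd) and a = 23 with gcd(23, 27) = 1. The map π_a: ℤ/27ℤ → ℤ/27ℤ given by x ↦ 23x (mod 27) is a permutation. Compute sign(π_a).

-1

Trace 11: π^k(11) = [11, 10, 14, 25, 8, 22, 20] for k=0..6.
4 cycles of lengths [18, 6, 2, 1].
sign(π) = (−1)^{n − #cycles} = (−1)^{27−4} = (−1)^23 = -1.
Zolotarev: (23|27) = -1, matching the cycle-count sign.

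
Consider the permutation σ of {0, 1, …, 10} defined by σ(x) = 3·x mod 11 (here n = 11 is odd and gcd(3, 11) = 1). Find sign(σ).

Orbit of 3 under x↦3x: [3, 9, 5, 4, 1]… (length divides ord_11(3)).
Cycle type of π: 5×2 + 1; total 3 cycles.
3 cycles on 11: each ℓ→(−1)^(ℓ−1), product (−1)^8 = +1.
(3|11)_J = +1 (Zolotarev's lemma cross-check).

+1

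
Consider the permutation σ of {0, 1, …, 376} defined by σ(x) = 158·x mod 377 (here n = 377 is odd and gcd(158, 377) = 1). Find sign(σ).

-1

Orbit of 53 under x↦158x: [53, 80, 199, 151, 107, 318, 103]… (length divides ord_377(158)).
Decompose π into cycles: lengths [84, 84, 84, 84, 14, 14, 12, 1] (8 cycles, including the fixed point 0).
n − c = 377 − 8 = 369; sign = (−1)^369 = -1.
Zolotarev: (158|377) = -1, matching the cycle-count sign.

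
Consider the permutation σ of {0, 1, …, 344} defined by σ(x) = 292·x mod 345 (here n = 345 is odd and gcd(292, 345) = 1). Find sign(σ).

-1

Trace 4: π^k(4) = [4, 133, 196, 307, 289, 208, 16] for k=0..6.
Cycle lengths of π_292 on ℤ/345ℤ: [44, 44, 44, 44, 44, 44, 11, 11, 11, 11, 11, 11, 4, 4, 4, 1, 1, 1]; 18 cycles in total.
18 cycles on 345: each ℓ→(−1)^(ℓ−1), product (−1)^327 = -1.
The Jacobi symbol (292|345) = -1 (Zolotarev) agrees.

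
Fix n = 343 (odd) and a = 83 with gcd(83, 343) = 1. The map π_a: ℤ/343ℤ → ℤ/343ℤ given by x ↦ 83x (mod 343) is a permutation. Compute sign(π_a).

-1

Start at x=134: 134 → 146 → 113 → 118 → 190 → 335 → 22 → … (one orbit).
Decompose π into cycles: lengths [98, 98, 98, 14, 14, 14, 2, 2, 2, 1] (10 cycles, including the fixed point 0).
Σ(ℓ_i−1) = 343−10 = 333; sign = (−1)^333 = -1.
Zolotarev: (83|343) = -1, matching the cycle-count sign.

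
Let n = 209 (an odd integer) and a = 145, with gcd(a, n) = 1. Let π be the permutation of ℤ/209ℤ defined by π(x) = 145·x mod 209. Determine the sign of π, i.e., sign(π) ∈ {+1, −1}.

Orbit of 201 under x↦145x: [201, 94, 45, 46, 191, 107, 49]… (length divides ord_209(145)).
11 cycles of lengths [30, 30, 30, 30, 30, 30, 10, 6, 6, 6, 1].
n − c = 209 − 11 = 198; sign = (−1)^198 = +1.
The Jacobi symbol (145|209) = +1 (Zolotarev) agrees.

+1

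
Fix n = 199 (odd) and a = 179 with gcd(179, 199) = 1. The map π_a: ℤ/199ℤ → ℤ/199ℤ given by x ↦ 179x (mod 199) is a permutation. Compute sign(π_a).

Start at x=61: 61 → 173 → 122 → 147 → 45 → 95 → 90 → … (one orbit).
The orbit structure of x ↦ 179x mod 199: 2 orbits of sizes [198, 1].
sign(π) = (−1)^{n − #cycles} = (−1)^{199−2} = (−1)^197 = -1.
Check: (179/199) = -1 by Zolotarev.

-1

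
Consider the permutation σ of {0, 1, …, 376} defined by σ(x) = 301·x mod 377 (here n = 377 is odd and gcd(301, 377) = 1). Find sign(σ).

Orbit of 76 under x↦301x: [76, 256, 148, 62, 189, 339, 249]… (length divides ord_377(301)).
Cycle type of π: 84×4 + 28 + 12 + 1; total 7 cycles.
sign(π) = (−1)^{n − #cycles} = (−1)^{377−7} = (−1)^370 = +1.

+1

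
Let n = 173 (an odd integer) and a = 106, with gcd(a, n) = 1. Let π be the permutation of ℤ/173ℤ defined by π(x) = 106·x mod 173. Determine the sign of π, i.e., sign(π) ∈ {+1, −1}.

Orbit of 57 under x↦106x: [57, 160, 6, 117, 119, 158, 140]… (length divides ord_173(106)).
Cycle lengths of π_106 on ℤ/173ℤ: [43, 43, 43, 43, 1]; 5 cycles in total.
5 cycles on 173: each ℓ→(−1)^(ℓ−1), product (−1)^168 = +1.
The Jacobi symbol (106|173) = +1 (Zolotarev) agrees.

+1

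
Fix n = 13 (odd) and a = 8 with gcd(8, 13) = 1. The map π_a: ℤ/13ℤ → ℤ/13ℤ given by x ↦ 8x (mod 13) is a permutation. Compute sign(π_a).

Orbit of 8 under x↦8x: [8, 12, 5, 1]… (length divides ord_13(8)).
4 cycles of lengths [4, 4, 4, 1].
sign(π) = (−1)^{n − #cycles} = (−1)^{13−4} = (−1)^9 = -1.
The Jacobi symbol (8|13) = -1 (Zolotarev) agrees.

-1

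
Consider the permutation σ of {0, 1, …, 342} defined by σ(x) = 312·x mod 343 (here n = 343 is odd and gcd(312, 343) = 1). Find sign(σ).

+1

Orbit of 79 under x↦312x: [79, 295, 116, 177, 1, 312, 275]… (length divides ord_343(312)).
31 cycles of lengths [21, 21, 21, 21, 21, 21, 21, 21, 21, 21, 21, 21, 21, 21, 3, 3, 3, 3, 3, 3, 3, 3, 3, 3, 3, 3, 3, 3, 3, 3, 1].
sign(π) = (−1)^{n − #cycles} = (−1)^{343−31} = (−1)^312 = +1.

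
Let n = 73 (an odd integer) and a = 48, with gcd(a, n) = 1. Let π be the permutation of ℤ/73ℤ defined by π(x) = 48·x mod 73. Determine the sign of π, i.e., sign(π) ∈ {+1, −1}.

Start at x=16: 16 → 38 → 72 → 25 → 32 → 3 → 71 → … (one orbit).
3 cycles of lengths [36, 36, 1].
73 − 3 = 70 transpositions; sign(π) = (−1)^70 = +1.
The Jacobi symbol (48|73) = +1 (Zolotarev) agrees.

+1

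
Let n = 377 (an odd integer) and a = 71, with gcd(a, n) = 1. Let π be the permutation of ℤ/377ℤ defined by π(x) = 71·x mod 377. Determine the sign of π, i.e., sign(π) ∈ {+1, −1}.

Orbit of 165 under x↦71x: [165, 28, 103, 150, 94, 265, 342]… (length divides ord_377(71)).
π_71 has 8 disjoint cycles with lengths [84, 84, 84, 84, 14, 14, 12, 1] on {0,…,376}.
sign(π) = (−1)^{n − #cycles} = (−1)^{377−8} = (−1)^369 = -1.
Zolotarev: (71|377) = -1, matching the cycle-count sign.

-1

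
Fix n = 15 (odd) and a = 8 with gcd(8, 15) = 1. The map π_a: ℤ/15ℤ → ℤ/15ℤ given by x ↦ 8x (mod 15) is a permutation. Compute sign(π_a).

Orbit of 2 under x↦8x: [2, 1, 8, 4]… (length divides ord_15(8)).
Decompose π into cycles: lengths [4, 4, 4, 2, 1] (5 cycles, including the fixed point 0).
15 − 5 = 10 transpositions; sign(π) = (−1)^10 = +1.

+1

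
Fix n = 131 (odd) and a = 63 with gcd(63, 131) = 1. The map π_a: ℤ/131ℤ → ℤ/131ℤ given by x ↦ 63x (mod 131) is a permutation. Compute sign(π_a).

+1

Orbit of 60 under x↦63x: [60, 112, 113, 45, 84, 52, 1]… (length divides ord_131(63)).
The orbit structure of x ↦ 63x mod 131: 11 orbits of sizes [13, 13, 13, 13, 13, 13, 13, 13, 13, 13, 1].
Σ(ℓ_i−1) = 131−11 = 120; sign = (−1)^120 = +1.
Check: (63/131) = +1 by Zolotarev.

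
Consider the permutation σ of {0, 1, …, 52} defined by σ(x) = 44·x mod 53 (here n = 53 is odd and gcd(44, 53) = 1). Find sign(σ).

+1

Start at x=42: 42 → 46 → 10 → 16 → 15 → 24 → 49 → … (one orbit).
Cycle type of π: 13×4 + 1; total 5 cycles.
5 cycles on 53: each ℓ→(−1)^(ℓ−1), product (−1)^48 = +1.
Zolotarev: (44|53) = +1, matching the cycle-count sign.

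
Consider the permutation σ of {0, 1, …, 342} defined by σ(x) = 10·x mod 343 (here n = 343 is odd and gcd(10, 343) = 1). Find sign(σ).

-1

Orbit of 281 under x↦10x: [281, 66, 317, 83, 144, 68, 337]… (length divides ord_343(10)).
Cycle lengths of π_10 on ℤ/343ℤ: [294, 42, 6, 1]; 4 cycles in total.
4 cycles on 343: each ℓ→(−1)^(ℓ−1), product (−1)^339 = -1.
Check: (10/343) = -1 by Zolotarev.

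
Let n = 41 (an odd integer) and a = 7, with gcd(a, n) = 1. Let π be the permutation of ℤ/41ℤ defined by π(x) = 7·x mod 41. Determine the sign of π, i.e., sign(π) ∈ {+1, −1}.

Start at x=18: 18 → 3 → 21 → 24 → 4 → 28 → 32 → … (one orbit).
π_7 has 2 disjoint cycles with lengths [40, 1] on {0,…,40}.
Σ(ℓ_i−1) = 41−2 = 39; sign = (−1)^39 = -1.

-1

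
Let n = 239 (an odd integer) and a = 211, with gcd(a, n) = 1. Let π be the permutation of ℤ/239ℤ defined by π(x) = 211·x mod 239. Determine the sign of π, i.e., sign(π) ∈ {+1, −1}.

Trace 163: π^k(163) = [163, 216, 166, 132, 128, 1, 211] for k=0..6.
The orbit structure of x ↦ 211x mod 239: 15 orbits of sizes [17, 17, 17, 17, 17, 17, 17, 17, 17, 17, 17, 17, 17, 17, 1].
n − c = 239 − 15 = 224; sign = (−1)^224 = +1.
The Jacobi symbol (211|239) = +1 (Zolotarev) agrees.

+1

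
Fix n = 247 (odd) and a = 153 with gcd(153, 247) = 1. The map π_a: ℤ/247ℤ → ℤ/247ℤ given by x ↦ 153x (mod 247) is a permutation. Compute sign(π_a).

+1

Trace 134: π^k(134) = [134, 1, 153, 191, 77, 172] for k=0..5.
Cycle lengths of π_153 on ℤ/247ℤ: [6, 6, 6, 6, 6, 6, 6, 6, 6, 6, 6, 6, 6, 6, 6, 6, 6, 6, 6, 6, 6, 6, 6, 6, 6, 6, 6, 6, 6, 6, 6, 6, 6, 6, 6, 6, 6, 6, 1, 1, 1, 1, 1, 1, 1, 1, 1, 1, 1, 1, 1, 1, 1, 1, 1, 1, 1]; 57 cycles in total.
sign(π) = (−1)^{n − #cycles} = (−1)^{247−57} = (−1)^190 = +1.
Check: (153/247) = +1 by Zolotarev.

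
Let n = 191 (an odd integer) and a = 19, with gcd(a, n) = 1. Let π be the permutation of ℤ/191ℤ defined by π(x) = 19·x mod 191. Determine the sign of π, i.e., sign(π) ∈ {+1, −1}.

Start at x=136: 136 → 101 → 9 → 171 → 2 → 38 → 149 → … (one orbit).
2 cycles of lengths [190, 1].
With 2 cycles on 191 points, sign = (−1)^{191−2} = -1.
(19|191)_J = -1 (Zolotarev's lemma cross-check).

-1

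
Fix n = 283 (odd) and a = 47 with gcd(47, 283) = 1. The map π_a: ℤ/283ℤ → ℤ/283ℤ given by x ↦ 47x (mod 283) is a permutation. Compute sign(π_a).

Trace 24: π^k(24) = [24, 279, 95, 220, 152, 69, 130] for k=0..6.
The orbit structure of x ↦ 47x mod 283: 2 orbits of sizes [282, 1].
Σ(ℓ_i−1) = 283−2 = 281; sign = (−1)^281 = -1.

-1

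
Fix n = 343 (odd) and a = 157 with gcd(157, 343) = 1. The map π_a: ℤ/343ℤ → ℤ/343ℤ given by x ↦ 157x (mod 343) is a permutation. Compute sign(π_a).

-1

Orbit of 66 under x↦157x: [66, 72, 328, 46, 19, 239, 136]… (length divides ord_343(157)).
The orbit structure of x ↦ 157x mod 343: 4 orbits of sizes [294, 42, 6, 1].
With 4 cycles on 343 points, sign = (−1)^{343−4} = -1.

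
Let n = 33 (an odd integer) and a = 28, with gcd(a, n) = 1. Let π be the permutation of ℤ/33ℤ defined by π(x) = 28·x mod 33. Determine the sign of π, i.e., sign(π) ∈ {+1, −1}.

-1

Trace 31: π^k(31) = [31, 10, 16, 19, 4, 13, 1] for k=0..6.
π_28 has 6 disjoint cycles with lengths [10, 10, 10, 1, 1, 1] on {0,…,32}.
33 − 6 = 27 transpositions; sign(π) = (−1)^27 = -1.
Zolotarev: (28|33) = -1, matching the cycle-count sign.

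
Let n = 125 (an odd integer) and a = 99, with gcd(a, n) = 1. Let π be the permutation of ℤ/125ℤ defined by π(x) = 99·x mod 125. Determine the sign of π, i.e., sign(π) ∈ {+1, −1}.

+1

Start at x=99: 99 → 51 → 49 → 101 → 124 → 26 → 74 → … (one orbit).
23 cycles of lengths [10, 10, 10, 10, 10, 10, 10, 10, 10, 10, 2, 2, 2, 2, 2, 2, 2, 2, 2, 2, 2, 2, 1].
23 cycles on 125: each ℓ→(−1)^(ℓ−1), product (−1)^102 = +1.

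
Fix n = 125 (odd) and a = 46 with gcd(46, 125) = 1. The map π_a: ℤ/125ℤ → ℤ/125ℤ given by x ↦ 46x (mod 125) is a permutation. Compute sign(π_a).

+1

Trace 96: π^k(96) = [96, 41, 11, 6, 26, 71, 16] for k=0..6.
The orbit structure of x ↦ 46x mod 125: 13 orbits of sizes [25, 25, 25, 25, 5, 5, 5, 5, 1, 1, 1, 1, 1].
n − c = 125 − 13 = 112; sign = (−1)^112 = +1.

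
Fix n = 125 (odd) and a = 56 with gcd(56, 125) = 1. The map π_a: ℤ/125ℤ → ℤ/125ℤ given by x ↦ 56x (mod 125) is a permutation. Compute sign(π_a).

+1

Trace 116: π^k(116) = [116, 121, 26, 81, 36, 16, 21] for k=0..6.
π_56 has 13 disjoint cycles with lengths [25, 25, 25, 25, 5, 5, 5, 5, 1, 1, 1, 1, 1] on {0,…,124}.
125 − 13 = 112 transpositions; sign(π) = (−1)^112 = +1.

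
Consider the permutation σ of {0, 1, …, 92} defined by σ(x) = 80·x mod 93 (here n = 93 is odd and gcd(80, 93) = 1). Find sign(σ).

Orbit of 56 under x↦80x: [56, 16, 71, 7, 2, 67, 59]… (length divides ord_93(80)).
Decompose π into cycles: lengths [30, 30, 15, 15, 2, 1] (6 cycles, including the fixed point 0).
sign(π) = (−1)^{n − #cycles} = (−1)^{93−6} = (−1)^87 = -1.

-1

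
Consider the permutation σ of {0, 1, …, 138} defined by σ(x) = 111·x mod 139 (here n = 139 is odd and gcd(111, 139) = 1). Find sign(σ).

Start at x=129: 129 → 2 → 83 → 39 → 20 → 135 → 112 → … (one orbit).
Decompose π into cycles: lengths [138, 1] (2 cycles, including the fixed point 0).
2 cycles on 139: each ℓ→(−1)^(ℓ−1), product (−1)^137 = -1.
Check: (111/139) = -1 by Zolotarev.

-1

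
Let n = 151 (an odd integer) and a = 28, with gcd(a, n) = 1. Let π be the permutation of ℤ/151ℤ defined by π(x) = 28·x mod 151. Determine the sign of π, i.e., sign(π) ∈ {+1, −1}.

-1

Start at x=124: 124 → 150 → 123 → 122 → 94 → 65 → 8 → … (one orbit).
The orbit structure of x ↦ 28x mod 151: 4 orbits of sizes [50, 50, 50, 1].
151 − 4 = 147 transpositions; sign(π) = (−1)^147 = -1.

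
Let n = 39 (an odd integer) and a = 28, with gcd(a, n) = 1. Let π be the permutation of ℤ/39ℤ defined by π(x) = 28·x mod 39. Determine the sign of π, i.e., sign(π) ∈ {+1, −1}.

Orbit of 4 under x↦28x: [4, 34, 16, 19, 25, 37, 22]… (length divides ord_39(28)).
π_28 has 6 disjoint cycles with lengths [12, 12, 12, 1, 1, 1] on {0,…,38}.
Σ(ℓ_i−1) = 39−6 = 33; sign = (−1)^33 = -1.
(28|39)_J = -1 (Zolotarev's lemma cross-check).

-1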